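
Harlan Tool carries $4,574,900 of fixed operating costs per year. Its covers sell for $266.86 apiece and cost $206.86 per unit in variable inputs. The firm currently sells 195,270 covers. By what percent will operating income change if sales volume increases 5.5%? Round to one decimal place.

Total contribution margin = 195,270 × $60.00 = $11,716,200.00.
Subtracting fixed costs: EBIT = $11,716,200.00 − $4,574,900 = $7,141,300.00.
DOL = contribution ÷ EBIT = $11,716,200.00 ÷ $7,141,300.00 = 1.6406.
Operating income changes by 1.6406 × +5.5% = +9.0%.

+9.0%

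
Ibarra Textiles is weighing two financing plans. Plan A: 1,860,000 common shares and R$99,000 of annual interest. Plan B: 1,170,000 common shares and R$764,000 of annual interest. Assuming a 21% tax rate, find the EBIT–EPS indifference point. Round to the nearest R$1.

R$1,891,609

At indifference, (EBIT − 99,000)(1 − t)/1,860,000 = (EBIT − 764,000)(1 − t)/1,170,000.
The (1 − t) factor cancels: (EBIT − 99,000) × 1,170,000 = (EBIT − 764,000) × 1,860,000.
Solving, EBIT = (764,000·1,860,000 − 99,000·1,170,000) / (1,860,000 − 1,170,000) = 1,305,210,000,000 / 690,000 = 1,891,608.70.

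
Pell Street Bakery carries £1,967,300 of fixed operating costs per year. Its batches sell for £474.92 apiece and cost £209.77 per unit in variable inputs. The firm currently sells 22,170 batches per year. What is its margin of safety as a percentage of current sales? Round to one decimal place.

66.5%

Contribution margin per unit = £474.92 − £209.77 = £265.15. Break-even units = £1,967,300 ÷ £265.15 = 7,419.57; break-even revenue = 7,419.57 × £474.92 = £3,523,704.00.
Current sales = 22,170 × £474.92 = £10,528,976.40.
Margin of safety = (£10,528,976.40 − £3,523,704.00) ÷ £10,528,976.40 = 66.5%.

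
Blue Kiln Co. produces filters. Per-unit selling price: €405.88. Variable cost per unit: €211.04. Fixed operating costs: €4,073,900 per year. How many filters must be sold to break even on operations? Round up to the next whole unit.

Each unit contributes €405.88 − €211.04 = €194.84.
Break-even volume = fixed costs ÷ CM per unit = €4,073,900 ÷ €194.84 = 20,908.95, so 20,909 filters.

20,909 filters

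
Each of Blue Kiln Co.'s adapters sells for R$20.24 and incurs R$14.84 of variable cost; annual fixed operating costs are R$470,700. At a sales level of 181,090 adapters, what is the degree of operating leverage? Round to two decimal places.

Total contribution margin = 181,090 × R$5.40 = R$977,886.00.
Operating income = contribution − fixed costs = R$977,886.00 − R$470,700 = R$507,186.00.
So DOL = total CM / EBIT = R$977,886.00 / R$507,186.00 = 1.9281.

1.93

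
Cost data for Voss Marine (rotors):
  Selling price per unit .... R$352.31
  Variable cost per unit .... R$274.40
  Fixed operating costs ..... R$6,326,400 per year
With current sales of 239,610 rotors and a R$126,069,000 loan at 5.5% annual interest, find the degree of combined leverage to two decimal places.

Contribution at this volume is 239,610 × R$77.91 = R$18,668,015.10.
EBIT = R$18,668,015.10 − R$6,326,400 = R$12,341,615.10. Interest = R$6,933,795.00.
DOL = R$18,668,015.10 ÷ R$12,341,615.10 = 1.5126; DFL = R$12,341,615.10 ÷ R$5,407,820.10 = 2.2822.
Combined leverage = 1.5126 × 2.2822 = 3.4521.

3.45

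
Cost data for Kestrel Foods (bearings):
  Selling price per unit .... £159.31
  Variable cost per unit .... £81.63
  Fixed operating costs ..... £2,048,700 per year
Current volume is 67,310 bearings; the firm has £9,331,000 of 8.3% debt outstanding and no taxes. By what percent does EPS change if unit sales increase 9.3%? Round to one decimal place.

Total contribution margin = 67,310 × £77.68 = £5,228,640.80.
Subtracting fixed costs: EBIT = £5,228,640.80 − £2,048,700 = £3,179,940.80.
After interest of £774,473.00, pre-tax earnings = £2,405,467.80.
Degree of combined leverage = contribution ÷ (EBIT − I) = £5,228,640.80 ÷ £2,405,467.80 = 2.1736.
EPS therefore changes by 2.1736 × (+9.3%) = +20.2%.

+20.2%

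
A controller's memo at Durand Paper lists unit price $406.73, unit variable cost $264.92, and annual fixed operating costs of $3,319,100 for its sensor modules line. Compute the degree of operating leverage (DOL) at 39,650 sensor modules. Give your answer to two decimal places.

2.44

Contribution at this volume is 39,650 × $141.81 = $5,622,766.50.
EBIT = $5,622,766.50 − $3,319,100 = $2,303,666.50.
So DOL = total CM / EBIT = $5,622,766.50 / $2,303,666.50 = 2.4408.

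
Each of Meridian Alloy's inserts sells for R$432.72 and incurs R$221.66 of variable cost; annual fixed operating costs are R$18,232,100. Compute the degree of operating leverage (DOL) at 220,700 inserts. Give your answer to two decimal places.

Contribution at this volume is 220,700 × R$211.06 = R$46,580,942.00.
EBIT = R$46,580,942.00 − R$18,232,100 = R$28,348,842.00.
Degree of operating leverage = R$46,580,942.00 / R$28,348,842.00 = 1.6431.

1.64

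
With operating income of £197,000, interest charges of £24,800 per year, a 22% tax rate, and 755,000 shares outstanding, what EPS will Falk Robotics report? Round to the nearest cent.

£0.18

Pre-tax income = £197,000 − £24,800.00 = £172,200.00.
After tax at 22%: net income = £172,200.00 × 0.78 = £134,316.00.
EPS = £134,316.00 ÷ 755,000 = £0.18.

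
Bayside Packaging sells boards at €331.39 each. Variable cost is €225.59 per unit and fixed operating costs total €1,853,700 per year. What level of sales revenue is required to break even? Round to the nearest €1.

Contribution margin per unit = €331.39 − €225.59 = €105.80, a CM ratio of €105.80 ÷ €331.39 = 0.3193.
Break-even revenue = fixed costs × price ÷ CM = €1,853,700 × €331.39 ÷ €105.80 = €5,806,216.

€5,806,216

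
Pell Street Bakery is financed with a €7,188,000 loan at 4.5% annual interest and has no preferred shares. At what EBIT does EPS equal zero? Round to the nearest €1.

€323,460

Annual interest = 4.5% × €7,188,000 = €323,460.00.
With no preferred dividends, EPS = 0 when EBIT exactly covers interest, so the financial break-even EBIT is €323,460.00.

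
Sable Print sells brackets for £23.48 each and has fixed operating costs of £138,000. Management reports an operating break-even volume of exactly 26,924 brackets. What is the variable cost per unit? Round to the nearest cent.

Contribution per unit must be FC / Q = £138,000 / 26,924 = £5.1255.
Hence VC = price − CM = £23.48 − £5.1255 = £18.35.

£18.35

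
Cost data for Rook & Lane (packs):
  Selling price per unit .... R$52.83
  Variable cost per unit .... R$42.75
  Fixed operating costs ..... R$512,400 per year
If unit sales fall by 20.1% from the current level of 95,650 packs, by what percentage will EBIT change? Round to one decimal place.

-42.9%

At 95,650 units, contribution = 95,650 × R$10.08 = R$964,152.00.
EBIT = R$964,152.00 − R$512,400 = R$451,752.00.
DOL = contribution ÷ EBIT = R$964,152.00 ÷ R$451,752.00 = 2.1343.
So EBIT moves 2.1343 × (-20.1%) = -42.9%.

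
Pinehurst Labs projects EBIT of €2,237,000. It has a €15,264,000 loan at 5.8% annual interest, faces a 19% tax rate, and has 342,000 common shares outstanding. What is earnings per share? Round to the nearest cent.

€3.20

Pre-tax income = €2,237,000 − €885,312.00 = €1,351,688.00.
Net income = €1,351,688.00 × (1 − 0.19) = €1,094,867.28.
Per share: €1,094,867.28 / 342,000 shares = €3.20.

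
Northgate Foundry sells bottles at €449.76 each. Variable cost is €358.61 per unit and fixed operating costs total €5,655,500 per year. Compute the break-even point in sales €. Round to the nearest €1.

€27,905,844

CM per unit = €449.76 − €358.61 = €91.15; CM ratio = €91.15 / €449.76 = 0.2027.
Break-even sales = FC ÷ CM ratio = €5,655,500 × €449.76 / €91.15 = €27,905,844.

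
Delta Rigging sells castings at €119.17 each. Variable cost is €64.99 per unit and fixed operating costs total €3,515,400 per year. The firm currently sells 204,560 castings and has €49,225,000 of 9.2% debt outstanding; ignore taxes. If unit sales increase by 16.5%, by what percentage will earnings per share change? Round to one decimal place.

+60.2%

At 204,560 units, contribution = 204,560 × €54.18 = €11,083,060.80.
Operating income = contribution − fixed costs = €11,083,060.80 − €3,515,400 = €7,567,660.80.
After interest of €4,528,700.00, pre-tax earnings = €3,038,960.80.
DCL = total CM / (EBIT − I) = €11,083,060.80 / €3,038,960.80 = 3.6470.
%ΔEPS = DCL × %ΔSales = 3.6470 × +16.5% = +60.2%.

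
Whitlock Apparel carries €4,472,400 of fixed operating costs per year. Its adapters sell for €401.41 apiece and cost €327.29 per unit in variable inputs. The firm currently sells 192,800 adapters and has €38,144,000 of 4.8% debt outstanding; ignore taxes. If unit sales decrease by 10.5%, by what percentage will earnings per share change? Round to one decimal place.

Contribution at this volume is 192,800 × €74.12 = €14,290,336.00.
Operating income = contribution − fixed costs = €14,290,336.00 − €4,472,400 = €9,817,936.00.
Interest = €1,830,912.00, so EBIT − I = €7,987,024.00.
DCL = total CM / (EBIT − I) = €14,290,336.00 / €7,987,024.00 = 1.7892.
%ΔEPS = DCL × %ΔSales = 1.7892 × -10.5% = -18.8%.

-18.8%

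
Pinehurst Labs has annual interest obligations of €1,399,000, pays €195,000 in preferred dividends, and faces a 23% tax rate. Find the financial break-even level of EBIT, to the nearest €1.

Grossing the preferred dividend up to pre-tax terms: €195,000 / (1 − 0.23) = €253,246.75.
EPS = 0 when EBIT covers interest plus the pre-tax preferred burden: €1,399,000 + €253,246.75 = €1,652,246.75.

€1,652,247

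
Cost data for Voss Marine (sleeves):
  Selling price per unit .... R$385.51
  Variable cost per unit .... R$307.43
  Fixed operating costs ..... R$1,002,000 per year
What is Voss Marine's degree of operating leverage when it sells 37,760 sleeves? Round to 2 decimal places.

Contribution at this volume is 37,760 × R$78.08 = R$2,948,300.80.
Operating income = contribution − fixed costs = R$2,948,300.80 − R$1,002,000 = R$1,946,300.80.
Degree of operating leverage = R$2,948,300.80 / R$1,946,300.80 = 1.5148.

1.51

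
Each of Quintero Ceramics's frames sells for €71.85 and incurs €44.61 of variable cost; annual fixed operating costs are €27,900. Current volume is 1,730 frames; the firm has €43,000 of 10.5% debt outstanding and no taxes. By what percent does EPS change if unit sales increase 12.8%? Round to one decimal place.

Contribution at this volume is 1,730 × €27.24 = €47,125.20.
Subtracting fixed costs: EBIT = €47,125.20 − €27,900 = €19,225.20.
Interest = €4,515.00, so EBIT − I = €14,710.20.
Degree of combined leverage = contribution ÷ (EBIT − I) = €47,125.20 ÷ €14,710.20 = 3.2036.
EPS therefore changes by 3.2036 × (+12.8%) = +41.0%.

+41.0%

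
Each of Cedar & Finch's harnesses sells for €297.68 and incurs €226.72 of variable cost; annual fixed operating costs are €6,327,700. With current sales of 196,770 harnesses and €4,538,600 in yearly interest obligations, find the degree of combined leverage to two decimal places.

4.51

Total contribution margin = 196,770 × €70.96 = €13,962,799.20.
EBIT = €13,962,799.20 − €6,327,700 = €7,635,099.20. Interest = €4,538,600.00.
DOL = €13,962,799.20 ÷ €7,635,099.20 = 1.8288; DFL = €7,635,099.20 ÷ €3,096,499.20 = 2.4657.
DCL = DOL × DFL = 1.8288 × 2.4657 = 4.5093.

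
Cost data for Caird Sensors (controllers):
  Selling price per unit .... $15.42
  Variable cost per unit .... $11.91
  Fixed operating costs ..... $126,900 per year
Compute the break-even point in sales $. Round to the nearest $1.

$557,492

CM per unit = $15.42 − $11.91 = $3.51; CM ratio = $3.51 / $15.42 = 0.2276.
Break-even revenue = fixed costs × price ÷ CM = $126,900 × $15.42 ÷ $3.51 = $557,492.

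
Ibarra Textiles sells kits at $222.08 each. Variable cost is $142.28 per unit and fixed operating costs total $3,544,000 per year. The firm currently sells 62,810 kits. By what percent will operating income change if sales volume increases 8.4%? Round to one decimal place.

+28.7%

Total contribution margin = 62,810 × $79.80 = $5,012,238.00.
EBIT = $5,012,238.00 − $3,544,000 = $1,468,238.00.
Degree of operating leverage = $5,012,238.00 / $1,468,238.00 = 3.4138.
Operating income changes by 3.4138 × +8.4% = +28.7%.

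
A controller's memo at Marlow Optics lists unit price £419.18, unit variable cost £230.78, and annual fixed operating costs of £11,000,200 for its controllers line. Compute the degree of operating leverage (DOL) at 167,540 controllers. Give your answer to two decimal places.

Contribution at this volume is 167,540 × £188.40 = £31,564,536.00.
Subtracting fixed costs: EBIT = £31,564,536.00 − £11,000,200 = £20,564,336.00.
DOL = contribution ÷ EBIT = £31,564,536.00 ÷ £20,564,336.00 = 1.5349.

1.53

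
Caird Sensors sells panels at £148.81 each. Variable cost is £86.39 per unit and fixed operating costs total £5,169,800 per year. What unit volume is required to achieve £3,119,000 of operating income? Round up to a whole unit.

132,791 panels

Each unit contributes £148.81 − £86.39 = £62.42.
Units = (FC + target) / CM = (£5,169,800 + £3,119,000) / £62.42 = 132,790.77, so 132,791 panels.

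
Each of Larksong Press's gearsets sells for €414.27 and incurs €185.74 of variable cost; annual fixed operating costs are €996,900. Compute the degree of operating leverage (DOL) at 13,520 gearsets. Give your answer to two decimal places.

1.48

Contribution at this volume is 13,520 × €228.53 = €3,089,725.60.
Subtracting fixed costs: EBIT = €3,089,725.60 − €996,900 = €2,092,825.60.
Degree of operating leverage = €3,089,725.60 / €2,092,825.60 = 1.4763.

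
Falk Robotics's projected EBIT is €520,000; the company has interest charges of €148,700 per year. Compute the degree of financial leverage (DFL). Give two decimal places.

Annual interest charges come to €148,700.00.
DFL = EBIT ÷ (EBIT − I) = €520,000 ÷ (€520,000 − €148,700.00) = €520,000 ÷ €371,300.00 = 1.4005.

1.40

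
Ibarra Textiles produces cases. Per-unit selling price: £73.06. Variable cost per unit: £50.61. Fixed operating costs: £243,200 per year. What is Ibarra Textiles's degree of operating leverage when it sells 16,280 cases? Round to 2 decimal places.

Total contribution margin = 16,280 × £22.45 = £365,486.00.
EBIT = £365,486.00 − £243,200 = £122,286.00.
So DOL = total CM / EBIT = £365,486.00 / £122,286.00 = 2.9888.

2.99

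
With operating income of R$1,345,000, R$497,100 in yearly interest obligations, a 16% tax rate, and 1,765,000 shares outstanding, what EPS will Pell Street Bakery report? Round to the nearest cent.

R$0.40

Interest = R$497,100.00, so EBT = R$1,345,000 − R$497,100.00 = R$847,900.00.
After tax at 16%: net income = R$847,900.00 × 0.84 = R$712,236.00.
EPS = R$712,236.00 ÷ 1,765,000 = R$0.40.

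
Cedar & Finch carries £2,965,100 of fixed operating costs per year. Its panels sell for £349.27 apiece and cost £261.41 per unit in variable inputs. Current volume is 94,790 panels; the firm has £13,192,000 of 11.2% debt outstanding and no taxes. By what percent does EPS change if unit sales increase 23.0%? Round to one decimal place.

+49.3%

Total contribution margin = 94,790 × £87.86 = £8,328,249.40.
Operating income = contribution − fixed costs = £8,328,249.40 − £2,965,100 = £5,363,149.40.
After interest of £1,477,504.00, pre-tax earnings = £3,885,645.40.
DCL = total CM / (EBIT − I) = £8,328,249.40 / £3,885,645.40 = 2.1433.
EPS therefore changes by 2.1433 × (+23.0%) = +49.3%.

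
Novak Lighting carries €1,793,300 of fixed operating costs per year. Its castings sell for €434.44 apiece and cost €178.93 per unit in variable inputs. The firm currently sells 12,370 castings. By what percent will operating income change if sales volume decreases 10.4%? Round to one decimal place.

Total contribution margin = 12,370 × €255.51 = €3,160,658.70.
Subtracting fixed costs: EBIT = €3,160,658.70 − €1,793,300 = €1,367,358.70.
DOL = contribution ÷ EBIT = €3,160,658.70 ÷ €1,367,358.70 = 2.3115.
Operating income changes by 2.3115 × -10.4% = -24.0%.

-24.0%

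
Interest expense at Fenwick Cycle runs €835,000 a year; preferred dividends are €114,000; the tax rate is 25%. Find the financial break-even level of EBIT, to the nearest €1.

€987,000

Grossing the preferred dividend up to pre-tax terms: €114,000 / (1 − 0.25) = €152,000.00.
EPS = 0 when EBIT covers interest plus the pre-tax preferred burden: €835,000 + €152,000.00 = €987,000.00.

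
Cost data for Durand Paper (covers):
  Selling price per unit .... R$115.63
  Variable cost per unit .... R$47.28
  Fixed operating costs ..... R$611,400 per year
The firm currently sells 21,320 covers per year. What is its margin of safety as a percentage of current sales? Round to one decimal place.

58.0%

Unit CM = price − variable cost = R$115.63 − R$47.28 = R$68.35. Break-even units = R$611,400 ÷ R$68.35 = 8,945.14; break-even revenue = 8,945.14 × R$115.63 = R$1,034,326.00.
Actual sales revenue = 21,320 × R$115.63 = R$2,465,231.60.
Margin of safety = (R$2,465,231.60 − R$1,034,326.00) ÷ R$2,465,231.60 = 58.0%.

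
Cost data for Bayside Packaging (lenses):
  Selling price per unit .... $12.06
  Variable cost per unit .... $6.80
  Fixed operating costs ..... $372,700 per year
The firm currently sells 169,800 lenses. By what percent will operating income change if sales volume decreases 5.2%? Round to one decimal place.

Contribution at this volume is 169,800 × $5.26 = $893,148.00.
Operating income = contribution − fixed costs = $893,148.00 − $372,700 = $520,448.00.
Degree of operating leverage = $893,148.00 / $520,448.00 = 1.7161.
Operating income changes by 1.7161 × -5.2% = -8.9%.

-8.9%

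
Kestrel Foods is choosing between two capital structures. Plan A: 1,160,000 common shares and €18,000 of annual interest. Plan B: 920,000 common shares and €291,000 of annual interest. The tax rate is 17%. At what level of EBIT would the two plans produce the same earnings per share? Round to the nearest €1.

€1,337,500

At indifference, (EBIT − 18,000)(1 − t)/1,160,000 = (EBIT − 291,000)(1 − t)/920,000.
Cancelling (1 − t) and cross-multiplying: 920,000·(EBIT − 18,000) = 1,160,000·(EBIT − 291,000).
EBIT × (1,160,000 − 920,000) = 291,000 × 1,160,000 − 18,000 × 920,000 = 321,000,000,000, so EBIT = 321,000,000,000 ÷ 240,000 = 1,337,500.00.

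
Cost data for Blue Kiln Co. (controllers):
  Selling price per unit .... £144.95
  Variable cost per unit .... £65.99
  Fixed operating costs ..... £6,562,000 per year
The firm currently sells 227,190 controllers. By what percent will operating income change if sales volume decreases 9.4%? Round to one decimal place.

-14.8%

Contribution at this volume is 227,190 × £78.96 = £17,938,922.40.
Subtracting fixed costs: EBIT = £17,938,922.40 − £6,562,000 = £11,376,922.40.
Degree of operating leverage = £17,938,922.40 / £11,376,922.40 = 1.5768.
%ΔEBIT = DOL × %ΔSales = 1.5768 × -9.4% = -14.8%.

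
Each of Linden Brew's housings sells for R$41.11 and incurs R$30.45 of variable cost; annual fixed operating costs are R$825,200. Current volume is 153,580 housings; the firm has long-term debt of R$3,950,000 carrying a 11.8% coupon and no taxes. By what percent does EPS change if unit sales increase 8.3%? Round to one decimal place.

Contribution at this volume is 153,580 × R$10.66 = R$1,637,162.80.
EBIT = R$1,637,162.80 − R$825,200 = R$811,962.80.
After interest of R$466,100.00, pre-tax earnings = R$345,862.80.
DCL = total CM / (EBIT − I) = R$1,637,162.80 / R$345,862.80 = 4.7336.
EPS therefore changes by 4.7336 × (+8.3%) = +39.3%.

+39.3%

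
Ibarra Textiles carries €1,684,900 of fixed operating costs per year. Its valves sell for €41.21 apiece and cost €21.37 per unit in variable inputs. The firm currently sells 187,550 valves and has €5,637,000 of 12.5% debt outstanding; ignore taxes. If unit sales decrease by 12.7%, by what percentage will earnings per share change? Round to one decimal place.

-35.5%

Total contribution margin = 187,550 × €19.84 = €3,720,992.00.
Subtracting fixed costs: EBIT = €3,720,992.00 − €1,684,900 = €2,036,092.00.
After interest of €704,625.00, pre-tax earnings = €1,331,467.00.
DCL = total CM / (EBIT − I) = €3,720,992.00 / €1,331,467.00 = 2.7947.
%ΔEPS = DCL × %ΔSales = 2.7947 × -12.7% = -35.5%.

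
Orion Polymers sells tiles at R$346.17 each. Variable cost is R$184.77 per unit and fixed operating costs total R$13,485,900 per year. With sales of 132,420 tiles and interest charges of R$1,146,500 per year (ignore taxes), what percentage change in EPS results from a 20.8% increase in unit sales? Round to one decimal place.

Total contribution margin = 132,420 × R$161.40 = R$21,372,588.00.
Subtracting fixed costs: EBIT = R$21,372,588.00 − R$13,485,900 = R$7,886,688.00.
After interest of R$1,146,500.00, pre-tax earnings = R$6,740,188.00.
Degree of combined leverage = contribution ÷ (EBIT − I) = R$21,372,588.00 ÷ R$6,740,188.00 = 3.1709.
EPS therefore changes by 3.1709 × (+20.8%) = +66.0%.

+66.0%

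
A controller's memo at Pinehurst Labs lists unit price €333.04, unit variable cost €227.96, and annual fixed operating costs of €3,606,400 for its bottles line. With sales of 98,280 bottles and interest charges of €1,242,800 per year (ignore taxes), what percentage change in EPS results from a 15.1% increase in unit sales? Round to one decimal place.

+28.5%

Contribution at this volume is 98,280 × €105.08 = €10,327,262.40.
Subtracting fixed costs: EBIT = €10,327,262.40 − €3,606,400 = €6,720,862.40.
After interest of €1,242,800.00, pre-tax earnings = €5,478,062.40.
DCL = total CM / (EBIT − I) = €10,327,262.40 / €5,478,062.40 = 1.8852.
%ΔEPS = DCL × %ΔSales = 1.8852 × +15.1% = +28.5%.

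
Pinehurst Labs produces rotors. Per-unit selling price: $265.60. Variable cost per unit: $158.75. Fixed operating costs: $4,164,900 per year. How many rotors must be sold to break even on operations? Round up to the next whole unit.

38,979 rotors

Unit CM = price − variable cost = $265.60 − $158.75 = $106.85.
Break-even Q = $4,164,900 / $106.85 = 38,978.94 → 38,979 rotors.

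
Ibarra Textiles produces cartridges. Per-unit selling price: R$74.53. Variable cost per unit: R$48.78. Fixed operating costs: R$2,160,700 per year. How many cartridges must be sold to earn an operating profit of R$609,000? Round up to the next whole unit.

107,562 cartridges

Unit CM = price − variable cost = R$74.53 − R$48.78 = R$25.75.
Required volume = (fixed costs + target profit) ÷ CM = (R$2,160,700 + R$609,000) ÷ R$25.75 = 107,561.17, so 107,562 cartridges.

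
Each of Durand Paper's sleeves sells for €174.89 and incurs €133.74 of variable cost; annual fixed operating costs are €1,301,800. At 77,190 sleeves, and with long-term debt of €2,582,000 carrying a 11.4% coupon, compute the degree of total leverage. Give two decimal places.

Contribution at this volume is 77,190 × €41.15 = €3,176,368.50.
Operating income = contribution − fixed costs = €3,176,368.50 − €1,301,800 = €1,874,568.50. Interest = €294,348.00, so EBIT − I = €1,580,220.50.
DCL = contribution ÷ (EBIT − I) = €3,176,368.50 ÷ €1,580,220.50 = 2.0101.

2.01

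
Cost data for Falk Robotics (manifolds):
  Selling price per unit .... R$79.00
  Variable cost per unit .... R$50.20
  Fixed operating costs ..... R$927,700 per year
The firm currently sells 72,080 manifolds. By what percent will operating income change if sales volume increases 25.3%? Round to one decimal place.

Contribution at this volume is 72,080 × R$28.80 = R$2,075,904.00.
Operating income = contribution − fixed costs = R$2,075,904.00 − R$927,700 = R$1,148,204.00.
So DOL = total CM / EBIT = R$2,075,904.00 / R$1,148,204.00 = 1.8080.
So EBIT moves 1.8080 × (+25.3%) = +45.7%.

+45.7%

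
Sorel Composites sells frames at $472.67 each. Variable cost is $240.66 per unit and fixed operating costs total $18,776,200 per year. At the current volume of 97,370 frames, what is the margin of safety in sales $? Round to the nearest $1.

$7,771,447

Unit CM = price − variable cost = $472.67 − $240.66 = $232.01. Break-even units = $18,776,200 ÷ $232.01 = 80,928.41; break-even revenue = 80,928.41 × $472.67 = $38,252,430.73.
Current sales = 97,370 × $472.67 = $46,023,877.90.
Margin of safety = $46,023,877.90 − $38,252,430.73 = $7,771,447.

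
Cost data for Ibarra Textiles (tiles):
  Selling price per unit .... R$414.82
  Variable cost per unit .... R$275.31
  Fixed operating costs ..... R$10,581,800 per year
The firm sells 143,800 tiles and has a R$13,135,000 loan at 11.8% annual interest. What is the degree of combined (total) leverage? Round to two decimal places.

2.53

Contribution at this volume is 143,800 × R$139.51 = R$20,061,538.00.
EBIT = R$20,061,538.00 − R$10,581,800 = R$9,479,738.00. Interest = R$1,549,930.00, so EBIT − I = R$7,929,808.00.
DCL = contribution ÷ (EBIT − I) = R$20,061,538.00 ÷ R$7,929,808.00 = 2.5299.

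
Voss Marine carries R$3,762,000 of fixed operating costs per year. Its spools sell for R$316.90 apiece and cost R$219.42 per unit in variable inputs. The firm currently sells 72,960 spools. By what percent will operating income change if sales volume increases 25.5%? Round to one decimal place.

+54.1%

At 72,960 units, contribution = 72,960 × R$97.48 = R$7,112,140.80.
Operating income = contribution − fixed costs = R$7,112,140.80 − R$3,762,000 = R$3,350,140.80.
So DOL = total CM / EBIT = R$7,112,140.80 / R$3,350,140.80 = 2.1229.
%ΔEBIT = DOL × %ΔSales = 2.1229 × +25.5% = +54.1%.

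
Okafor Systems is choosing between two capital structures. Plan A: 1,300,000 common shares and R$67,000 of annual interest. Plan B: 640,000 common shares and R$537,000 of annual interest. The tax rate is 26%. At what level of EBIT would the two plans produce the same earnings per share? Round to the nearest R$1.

Set EPS_A = EPS_B: (EBIT − R$67,000)(1 − 0.26) ÷ 1,300,000 = (EBIT − R$537,000)(1 − 0.26) ÷ 640,000.
The (1 − t) factor cancels: (EBIT − 67,000) × 640,000 = (EBIT − 537,000) × 1,300,000.
EBIT × (1,300,000 − 640,000) = 537,000 × 1,300,000 − 67,000 × 640,000 = 655,220,000,000, so EBIT = 655,220,000,000 ÷ 660,000 = 992,757.58.

R$992,758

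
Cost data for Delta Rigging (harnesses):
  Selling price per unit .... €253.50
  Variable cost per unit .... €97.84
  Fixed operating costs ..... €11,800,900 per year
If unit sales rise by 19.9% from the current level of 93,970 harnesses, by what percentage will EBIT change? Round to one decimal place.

+103.0%

At 93,970 units, contribution = 93,970 × €155.66 = €14,627,370.20.
Subtracting fixed costs: EBIT = €14,627,370.20 − €11,800,900 = €2,826,470.20.
So DOL = total CM / EBIT = €14,627,370.20 / €2,826,470.20 = 5.1751.
%ΔEBIT = DOL × %ΔSales = 5.1751 × +19.9% = +103.0%.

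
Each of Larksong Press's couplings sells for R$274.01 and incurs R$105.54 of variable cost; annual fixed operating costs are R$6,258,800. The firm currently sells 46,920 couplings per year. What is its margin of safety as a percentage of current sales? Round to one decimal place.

20.8%

Each unit contributes R$274.01 − R$105.54 = R$168.47. Break-even units = R$6,258,800 ÷ R$168.47 = 37,150.83; break-even revenue = 37,150.83 × R$274.01 = R$10,179,698.39.
Current sales = 46,920 × R$274.01 = R$12,856,549.20.
Margin of safety = (R$12,856,549.20 − R$10,179,698.39) ÷ R$12,856,549.20 = 20.8%.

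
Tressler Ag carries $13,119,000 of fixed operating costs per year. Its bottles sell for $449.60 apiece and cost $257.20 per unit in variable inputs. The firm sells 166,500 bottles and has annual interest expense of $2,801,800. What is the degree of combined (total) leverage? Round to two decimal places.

At 166,500 units, contribution = 166,500 × $192.40 = $32,034,600.00.
EBIT = $32,034,600.00 − $13,119,000 = $18,915,600.00. Interest = $2,801,800.00.
DOL = $32,034,600.00 ÷ $18,915,600.00 = 1.6936; DFL = $18,915,600.00 ÷ $16,113,800.00 = 1.1739.
Combined leverage = 1.6936 × 1.1739 = 1.9881.

1.99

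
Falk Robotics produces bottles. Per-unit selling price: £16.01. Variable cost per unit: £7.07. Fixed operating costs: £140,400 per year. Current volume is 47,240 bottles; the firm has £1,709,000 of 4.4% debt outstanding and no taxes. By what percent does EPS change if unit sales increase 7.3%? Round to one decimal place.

At 47,240 units, contribution = 47,240 × £8.94 = £422,325.60.
Subtracting fixed costs: EBIT = £422,325.60 − £140,400 = £281,925.60.
Interest = £75,196.00, so EBIT − I = £206,729.60.
Degree of combined leverage = contribution ÷ (EBIT − I) = £422,325.60 ÷ £206,729.60 = 2.0429.
EPS therefore changes by 2.0429 × (+7.3%) = +14.9%.

+14.9%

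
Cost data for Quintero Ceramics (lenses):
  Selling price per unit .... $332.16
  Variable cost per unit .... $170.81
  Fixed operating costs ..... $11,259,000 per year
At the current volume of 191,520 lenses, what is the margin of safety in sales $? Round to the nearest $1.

Contribution margin per unit = $332.16 − $170.81 = $161.35. Break-even units = $11,259,000 ÷ $161.35 = 69,779.98; break-even revenue = 69,779.98 × $332.16 = $23,178,118.62.
Current sales = 191,520 × $332.16 = $63,615,283.20.
Margin of safety = $63,615,283.20 − $23,178,118.62 = $40,437,165.

$40,437,165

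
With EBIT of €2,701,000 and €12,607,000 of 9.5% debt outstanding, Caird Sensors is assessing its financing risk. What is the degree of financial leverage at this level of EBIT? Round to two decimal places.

1.80

Annual interest charges come to €1,197,665.00.
DFL = EBIT ÷ (EBIT − I) = €2,701,000 ÷ (€2,701,000 − €1,197,665.00) = €2,701,000 ÷ €1,503,335.00 = 1.7967.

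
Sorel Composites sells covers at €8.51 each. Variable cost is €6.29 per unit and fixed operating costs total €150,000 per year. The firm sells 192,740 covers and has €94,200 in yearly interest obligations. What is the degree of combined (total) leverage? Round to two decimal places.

Contribution at this volume is 192,740 × €2.22 = €427,882.80.
Operating income = contribution − fixed costs = €427,882.80 − €150,000 = €277,882.80. Interest = €94,200.00, so EBIT − I = €183,682.80.
Degree of total leverage = total CM / (EBIT − interest) = €427,882.80 / €183,682.80 = 2.3295.

2.33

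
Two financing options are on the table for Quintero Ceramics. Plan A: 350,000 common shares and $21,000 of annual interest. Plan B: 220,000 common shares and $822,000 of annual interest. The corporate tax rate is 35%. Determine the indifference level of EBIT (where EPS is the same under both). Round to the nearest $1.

Set EPS_A = EPS_B: (EBIT − $21,000)(1 − 0.35) ÷ 350,000 = (EBIT − $822,000)(1 − 0.35) ÷ 220,000.
The (1 − t) factor cancels: (EBIT − 21,000) × 220,000 = (EBIT − 822,000) × 350,000.
Solving, EBIT = (822,000·350,000 − 21,000·220,000) / (350,000 − 220,000) = 283,080,000,000 / 130,000 = 2,177,538.46.

$2,177,538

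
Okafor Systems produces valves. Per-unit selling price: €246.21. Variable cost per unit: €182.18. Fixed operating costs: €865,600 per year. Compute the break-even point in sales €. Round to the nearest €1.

€3,328,430

CM per unit = €246.21 − €182.18 = €64.03; CM ratio = €64.03 / €246.21 = 0.2601.
Break-even revenue = fixed costs × price ÷ CM = €865,600 × €246.21 ÷ €64.03 = €3,328,430.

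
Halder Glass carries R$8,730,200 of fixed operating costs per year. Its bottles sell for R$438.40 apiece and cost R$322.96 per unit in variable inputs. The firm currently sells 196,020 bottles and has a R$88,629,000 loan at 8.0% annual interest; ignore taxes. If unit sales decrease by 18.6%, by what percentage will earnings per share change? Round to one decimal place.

At 196,020 units, contribution = 196,020 × R$115.44 = R$22,628,548.80.
Operating income = contribution − fixed costs = R$22,628,548.80 − R$8,730,200 = R$13,898,348.80.
After interest of R$7,090,320.00, pre-tax earnings = R$6,808,028.80.
DCL = total CM / (EBIT − I) = R$22,628,548.80 / R$6,808,028.80 = 3.3238.
%ΔEPS = DCL × %ΔSales = 3.3238 × -18.6% = -61.8%.

-61.8%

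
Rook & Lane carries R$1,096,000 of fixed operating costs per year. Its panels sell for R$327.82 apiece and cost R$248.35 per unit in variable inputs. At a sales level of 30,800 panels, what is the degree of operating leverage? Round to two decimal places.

1.81

At 30,800 units, contribution = 30,800 × R$79.47 = R$2,447,676.00.
EBIT = R$2,447,676.00 − R$1,096,000 = R$1,351,676.00.
So DOL = total CM / EBIT = R$2,447,676.00 / R$1,351,676.00 = 1.8108.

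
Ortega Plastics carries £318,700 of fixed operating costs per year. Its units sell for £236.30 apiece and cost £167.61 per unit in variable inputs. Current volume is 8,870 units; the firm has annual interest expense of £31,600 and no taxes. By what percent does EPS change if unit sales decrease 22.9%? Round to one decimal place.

At 8,870 units, contribution = 8,870 × £68.69 = £609,280.30.
Operating income = contribution − fixed costs = £609,280.30 − £318,700 = £290,580.30.
After interest of £31,600.00, pre-tax earnings = £258,980.30.
Degree of combined leverage = contribution ÷ (EBIT − I) = £609,280.30 ÷ £258,980.30 = 2.3526.
%ΔEPS = DCL × %ΔSales = 2.3526 × -22.9% = -53.9%.

-53.9%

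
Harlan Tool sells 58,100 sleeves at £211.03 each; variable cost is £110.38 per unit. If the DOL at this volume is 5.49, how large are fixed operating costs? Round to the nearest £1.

Total contribution margin = 58,100 × £100.65 = £5,847,765.00.
Since DOL = CM ÷ EBIT, EBIT = £5,847,765.00 ÷ 5.49 = £1,065,166.67.
And FC = contribution − EBIT = £5,847,765.00 − £1,065,166.67 = £4,782,598.

£4,782,598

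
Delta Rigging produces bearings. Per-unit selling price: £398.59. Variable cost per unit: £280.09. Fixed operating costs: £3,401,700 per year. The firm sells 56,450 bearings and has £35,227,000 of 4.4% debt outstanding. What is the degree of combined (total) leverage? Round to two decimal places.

3.85

Total contribution margin = 56,450 × £118.50 = £6,689,325.00.
Subtracting fixed costs: EBIT = £6,689,325.00 − £3,401,700 = £3,287,625.00. Interest = £1,549,988.00.
DOL = £6,689,325.00 ÷ £3,287,625.00 = 2.0347; DFL = £3,287,625.00 ÷ £1,737,637.00 = 1.8920.
DCL = DOL × DFL = 2.0347 × 1.8920 = 3.8497.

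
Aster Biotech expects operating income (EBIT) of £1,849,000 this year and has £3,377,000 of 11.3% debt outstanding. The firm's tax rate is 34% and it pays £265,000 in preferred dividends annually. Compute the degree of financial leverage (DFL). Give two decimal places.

1.73

Interest = £381,601.00.
Pre-tax preferred-dividend burden = £265,000 ÷ (1 − 0.34) = £401,515.15.
DFL = EBIT ÷ [EBIT − I − D_p/(1−t)] = £1,849,000 ÷ [£1,849,000 − £381,601.00 − £401,515.15] = £1,849,000 ÷ £1,065,883.85 = 1.7347.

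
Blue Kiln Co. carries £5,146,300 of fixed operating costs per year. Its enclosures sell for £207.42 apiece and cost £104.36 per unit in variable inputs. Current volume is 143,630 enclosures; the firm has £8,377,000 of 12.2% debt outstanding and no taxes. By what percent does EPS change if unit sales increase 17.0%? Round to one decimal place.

+29.1%

Contribution at this volume is 143,630 × £103.06 = £14,802,507.80.
EBIT = £14,802,507.80 − £5,146,300 = £9,656,207.80.
After interest of £1,021,994.00, pre-tax earnings = £8,634,213.80.
DCL = total CM / (EBIT − I) = £14,802,507.80 / £8,634,213.80 = 1.7144.
EPS therefore changes by 1.7144 × (+17.0%) = +29.1%.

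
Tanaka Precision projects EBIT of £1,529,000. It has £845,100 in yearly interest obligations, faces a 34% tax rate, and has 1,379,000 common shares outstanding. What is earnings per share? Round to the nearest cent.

£0.33

Interest = £845,100.00, so EBT = £1,529,000 − £845,100.00 = £683,900.00.
After tax at 34%: net income = £683,900.00 × 0.66 = £451,374.00.
Per share: £451,374.00 / 1,379,000 shares = £0.33.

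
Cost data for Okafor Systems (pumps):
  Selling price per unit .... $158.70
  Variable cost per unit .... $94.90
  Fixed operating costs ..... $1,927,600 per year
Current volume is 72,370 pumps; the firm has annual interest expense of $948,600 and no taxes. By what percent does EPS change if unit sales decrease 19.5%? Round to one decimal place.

At 72,370 units, contribution = 72,370 × $63.80 = $4,617,206.00.
Subtracting fixed costs: EBIT = $4,617,206.00 − $1,927,600 = $2,689,606.00.
Interest = $948,600.00, so EBIT − I = $1,741,006.00.
DCL = total CM / (EBIT − I) = $4,617,206.00 / $1,741,006.00 = 2.6520.
EPS therefore changes by 2.6520 × (-19.5%) = -51.7%.

-51.7%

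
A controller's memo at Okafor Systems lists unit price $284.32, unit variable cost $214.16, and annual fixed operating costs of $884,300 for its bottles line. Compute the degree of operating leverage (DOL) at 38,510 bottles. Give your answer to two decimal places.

1.49

At 38,510 units, contribution = 38,510 × $70.16 = $2,701,861.60.
EBIT = $2,701,861.60 − $884,300 = $1,817,561.60.
So DOL = total CM / EBIT = $2,701,861.60 / $1,817,561.60 = 1.4865.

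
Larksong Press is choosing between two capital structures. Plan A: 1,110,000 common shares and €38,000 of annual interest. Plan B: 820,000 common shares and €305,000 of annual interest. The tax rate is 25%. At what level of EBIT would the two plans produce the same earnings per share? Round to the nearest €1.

€1,059,966

Set EPS_A = EPS_B: (EBIT − €38,000)(1 − 0.25) ÷ 1,110,000 = (EBIT − €305,000)(1 − 0.25) ÷ 820,000.
The (1 − t) factor cancels: (EBIT − 38,000) × 820,000 = (EBIT − 305,000) × 1,110,000.
Solving, EBIT = (305,000·1,110,000 − 38,000·820,000) / (1,110,000 − 820,000) = 307,390,000,000 / 290,000 = 1,059,965.52.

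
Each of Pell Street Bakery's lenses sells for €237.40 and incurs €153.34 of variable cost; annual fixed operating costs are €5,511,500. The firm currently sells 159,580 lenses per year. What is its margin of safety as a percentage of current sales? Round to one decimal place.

58.9%

Unit CM = price − variable cost = €237.40 − €153.34 = €84.06. Break-even units = €5,511,500 ÷ €84.06 = 65,566.26; break-even revenue = 65,566.26 × €237.40 = €15,565,430.64.
Current sales = 159,580 × €237.40 = €37,884,292.00.
Margin of safety = (€37,884,292.00 − €15,565,430.64) ÷ €37,884,292.00 = 58.9%.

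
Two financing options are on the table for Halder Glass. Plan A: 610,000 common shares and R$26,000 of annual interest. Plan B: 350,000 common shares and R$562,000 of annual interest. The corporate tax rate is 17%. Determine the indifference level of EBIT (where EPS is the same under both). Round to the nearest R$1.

Set EPS_A = EPS_B: (EBIT − R$26,000)(1 − 0.17) ÷ 610,000 = (EBIT − R$562,000)(1 − 0.17) ÷ 350,000.
The (1 − t) factor cancels: (EBIT − 26,000) × 350,000 = (EBIT − 562,000) × 610,000.
EBIT × (610,000 − 350,000) = 562,000 × 610,000 − 26,000 × 350,000 = 333,720,000,000, so EBIT = 333,720,000,000 ÷ 260,000 = 1,283,538.46.

R$1,283,538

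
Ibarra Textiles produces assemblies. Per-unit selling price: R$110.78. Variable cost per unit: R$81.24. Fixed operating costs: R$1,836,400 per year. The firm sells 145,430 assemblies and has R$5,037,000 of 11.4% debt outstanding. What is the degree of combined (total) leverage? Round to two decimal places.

2.28

At 145,430 units, contribution = 145,430 × R$29.54 = R$4,296,002.20.
EBIT = R$4,296,002.20 − R$1,836,400 = R$2,459,602.20. Interest = R$574,218.00, so EBIT − I = R$1,885,384.20.
Degree of total leverage = total CM / (EBIT − interest) = R$4,296,002.20 / R$1,885,384.20 = 2.2786.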